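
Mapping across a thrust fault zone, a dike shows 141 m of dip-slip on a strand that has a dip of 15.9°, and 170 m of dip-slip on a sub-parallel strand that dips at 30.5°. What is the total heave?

282 m

heave_A = 141 × cos(15.9°) = 135.6 m
heave_B = 170 × cos(30.5°) = 146.5 m
total = 135.6 + 146.5 = 282 m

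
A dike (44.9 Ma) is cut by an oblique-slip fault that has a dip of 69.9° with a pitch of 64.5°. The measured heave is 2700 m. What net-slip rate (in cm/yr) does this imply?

dip-slip = heave / cos(dip) = 2700 / cos(69.9°) = 7857 m
net slip = dip-slip / sin(rake) = 7857 / sin(64.5°) = 8705 m
rate = 8705 m / 44.9 Ma = 0.000194 m/yr = 0.0194 cm/yr

0.0194 cm/yr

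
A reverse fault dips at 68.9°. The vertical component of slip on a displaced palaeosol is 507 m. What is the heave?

196 m

heave = throw / tan(dip) = 507 / tan(68.9°) = 196 m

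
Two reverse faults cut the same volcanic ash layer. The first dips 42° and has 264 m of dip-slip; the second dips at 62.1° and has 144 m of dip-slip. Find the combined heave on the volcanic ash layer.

264 m

heave_A = 264 × cos(42°) = 196.2 m
heave_B = 144 × cos(62.1°) = 67.38 m
total = 196.2 + 67.38 = 264 m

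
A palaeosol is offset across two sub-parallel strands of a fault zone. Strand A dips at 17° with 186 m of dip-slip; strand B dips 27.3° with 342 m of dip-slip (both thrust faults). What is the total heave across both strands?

482 m

heave_A = 186 × cos(17°) = 177.9 m
heave_B = 342 × cos(27.3°) = 303.9 m
total = 177.9 + 303.9 = 482 m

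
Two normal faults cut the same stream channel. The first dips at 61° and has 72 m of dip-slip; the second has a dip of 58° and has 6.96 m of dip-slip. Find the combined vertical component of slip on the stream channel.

throw_A = 72 × sin(61°) = 62.97 m
throw_B = 6.96 × sin(58°) = 5.902 m
total = 62.97 + 5.902 = 68.9 m

68.9 m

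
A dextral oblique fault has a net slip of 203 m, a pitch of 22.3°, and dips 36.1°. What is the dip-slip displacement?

dip-slip = net slip × sin(rake) = 203 m × sin(22.3°) = 77 m

77 m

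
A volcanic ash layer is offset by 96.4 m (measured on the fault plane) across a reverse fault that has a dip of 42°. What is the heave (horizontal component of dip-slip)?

71.6 m

heave = dip-slip × cos(dip) = 96.4 m × cos(42°) = 71.6 m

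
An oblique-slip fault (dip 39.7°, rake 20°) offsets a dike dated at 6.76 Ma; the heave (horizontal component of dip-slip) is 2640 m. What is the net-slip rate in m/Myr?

dip-slip = heave / cos(dip) = 2640 / cos(39.7°) = 3431 m
net slip = dip-slip / sin(rake) = 3431 / sin(20°) = 10030 m
rate = 10030 m / 6.76 Ma = 0.00148 m/yr = 1480 m/Myr

1480 m/Myr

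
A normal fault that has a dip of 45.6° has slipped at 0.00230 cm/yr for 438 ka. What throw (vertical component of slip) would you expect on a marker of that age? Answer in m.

7.20 m

dip-slip = rate × time = 0.00230 cm/yr × 438 ka = 10.07 m
throw = dip-slip × sin(dip) = 10.07 × sin(45.6°) = 7.20 m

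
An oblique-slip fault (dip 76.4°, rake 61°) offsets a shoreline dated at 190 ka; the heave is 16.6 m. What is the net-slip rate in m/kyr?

dip-slip = heave / cos(dip) = 16.6 / cos(76.4°) = 70.60 m
net slip = dip-slip / sin(rake) = 70.60 / sin(61°) = 80.72 m
rate = 80.72 m / 190 ka = 0.000425 m/yr = 0.425 m/kyr

0.425 m/kyr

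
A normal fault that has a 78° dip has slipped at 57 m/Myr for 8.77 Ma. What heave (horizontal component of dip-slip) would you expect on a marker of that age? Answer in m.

104 m

dip-slip = rate × time = 57 m/Myr × 8.77 Ma = 499.9 m
heave = dip-slip × cos(dip) = 499.9 × cos(78°) = 104 m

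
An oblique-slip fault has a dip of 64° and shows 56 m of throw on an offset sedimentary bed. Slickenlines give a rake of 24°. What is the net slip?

153 m

dip-slip = throw / sin(dip) = 56 / sin(64°) = 62.31 m
net slip = dip-slip / sin(rake) = 62.31 / sin(24°) = 153 m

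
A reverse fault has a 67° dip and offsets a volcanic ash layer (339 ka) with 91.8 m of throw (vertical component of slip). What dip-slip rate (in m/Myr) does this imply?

dip-slip = throw / sin(dip) = 91.8 m / sin(67°) = 99.73 m
rate = 99.73 m / 339 ka = 0.000294 m/yr = 294 m/Myr

294 m/Myr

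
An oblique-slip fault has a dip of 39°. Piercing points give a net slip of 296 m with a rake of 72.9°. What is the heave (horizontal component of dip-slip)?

dip-slip = net slip × sin(rake) = 296 m × sin(72.9°) = 282.9 m
heave = dip-slip × cos(dip) = 282.9 × cos(39°) = 220 m

220 m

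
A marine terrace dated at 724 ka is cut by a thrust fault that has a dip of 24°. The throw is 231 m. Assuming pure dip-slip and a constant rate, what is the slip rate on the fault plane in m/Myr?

dip-slip = throw / sin(dip) = 231 m / sin(24°) = 567.9 m
rate = 567.9 m / 724 ka = 0.000784 m/yr = 784 m/Myr

784 m/Myr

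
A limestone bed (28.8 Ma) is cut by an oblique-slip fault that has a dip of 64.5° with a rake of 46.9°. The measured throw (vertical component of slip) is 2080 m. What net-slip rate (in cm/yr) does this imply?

dip-slip = throw / sin(dip) = 2080 / sin(64.5°) = 2304 m
net slip = dip-slip / sin(rake) = 2304 / sin(46.9°) = 3156 m
rate = 3156 m / 28.8 Ma = 0.000110 m/yr = 0.0110 cm/yr

0.0110 cm/yr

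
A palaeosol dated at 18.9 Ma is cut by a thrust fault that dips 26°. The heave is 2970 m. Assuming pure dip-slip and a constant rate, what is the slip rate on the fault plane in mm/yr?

dip-slip = heave / cos(dip) = 2970 m / cos(26°) = 3304 m
rate = 3304 m / 18.9 Ma = 0.000175 m/yr = 0.175 mm/yr

0.175 mm/yr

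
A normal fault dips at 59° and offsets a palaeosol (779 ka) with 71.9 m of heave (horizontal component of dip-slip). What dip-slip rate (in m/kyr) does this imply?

dip-slip = heave / cos(dip) = 71.9 m / cos(59°) = 139.6 m
rate = 139.6 m / 779 ka = 0.000179 m/yr = 0.179 m/kyr

0.179 m/kyr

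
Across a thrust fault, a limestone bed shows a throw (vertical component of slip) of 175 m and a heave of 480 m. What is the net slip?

net slip = √(throw² + heave²) = √(175² + 480²) = 511 m

511 m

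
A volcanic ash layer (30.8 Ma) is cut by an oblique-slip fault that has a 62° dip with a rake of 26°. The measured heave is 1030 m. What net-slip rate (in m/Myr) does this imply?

162 m/Myr

dip-slip = heave / cos(dip) = 1030 / cos(62°) = 2194 m
net slip = dip-slip / sin(rake) = 2194 / sin(26°) = 5005 m
rate = 5005 m / 30.8 Ma = 0.000162 m/yr = 162 m/Myr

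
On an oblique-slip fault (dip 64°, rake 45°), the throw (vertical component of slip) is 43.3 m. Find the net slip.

dip-slip = throw / sin(dip) = 43.3 / sin(64°) = 48.18 m
net slip = dip-slip / sin(rake) = 48.18 / sin(45°) = 68.1 m

68.1 m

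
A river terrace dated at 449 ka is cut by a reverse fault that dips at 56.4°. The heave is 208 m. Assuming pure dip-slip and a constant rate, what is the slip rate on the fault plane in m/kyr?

0.837 m/kyr

dip-slip = heave / cos(dip) = 208 m / cos(56.4°) = 375.9 m
rate = 375.9 m / 449 ka = 0.000837 m/yr = 0.837 m/kyr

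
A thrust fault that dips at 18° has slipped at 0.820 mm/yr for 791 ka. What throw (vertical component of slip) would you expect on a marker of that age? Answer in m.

200 m

dip-slip = rate × time = 0.820 mm/yr × 791 ka = 648.6 m
throw = dip-slip × sin(dip) = 648.6 × sin(18°) = 200 m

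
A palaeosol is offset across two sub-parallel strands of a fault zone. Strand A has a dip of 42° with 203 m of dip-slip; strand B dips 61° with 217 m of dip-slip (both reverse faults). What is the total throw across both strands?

326 m

throw_A = 203 × sin(42°) = 135.8 m
throw_B = 217 × sin(61°) = 189.8 m
total = 135.8 + 189.8 = 326 m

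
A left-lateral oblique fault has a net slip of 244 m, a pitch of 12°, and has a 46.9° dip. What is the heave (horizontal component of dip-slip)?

34.7 m

dip-slip = net slip × sin(rake) = 244 m × sin(12°) = 50.73 m
heave = dip-slip × cos(dip) = 50.73 × cos(46.9°) = 34.7 m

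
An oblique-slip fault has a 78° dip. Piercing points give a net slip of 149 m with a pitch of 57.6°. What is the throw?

dip-slip = net slip × sin(rake) = 149 m × sin(57.6°) = 125.8 m
throw = dip-slip × sin(dip) = 125.8 × sin(78°) = 123 m

123 m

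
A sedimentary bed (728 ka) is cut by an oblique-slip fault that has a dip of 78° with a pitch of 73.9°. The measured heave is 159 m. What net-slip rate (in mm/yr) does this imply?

dip-slip = heave / cos(dip) = 159 / cos(78°) = 764.7 m
net slip = dip-slip / sin(rake) = 764.7 / sin(73.9°) = 796 m
rate = 796 m / 728 ka = 0.00109 m/yr = 1.09 mm/yr

1.09 mm/yr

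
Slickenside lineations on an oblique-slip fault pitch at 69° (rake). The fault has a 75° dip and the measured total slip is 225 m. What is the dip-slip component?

210 m

dip-slip = net slip × sin(rake) = 225 m × sin(69°) = 210 m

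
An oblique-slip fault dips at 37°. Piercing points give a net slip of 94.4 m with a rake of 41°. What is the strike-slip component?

71.2 m

strike-slip = net slip × cos(rake) = 94.4 m × cos(41°) = 71.2 m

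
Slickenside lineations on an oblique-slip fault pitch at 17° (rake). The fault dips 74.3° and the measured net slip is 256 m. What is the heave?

dip-slip = net slip × sin(rake) = 256 m × sin(17°) = 74.85 m
heave = dip-slip × cos(dip) = 74.85 × cos(74.3°) = 20.3 m

20.3 m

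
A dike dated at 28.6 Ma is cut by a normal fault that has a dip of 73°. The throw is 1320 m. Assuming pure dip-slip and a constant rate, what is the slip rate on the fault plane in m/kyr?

dip-slip = throw / sin(dip) = 1320 m / sin(73°) = 1380 m
rate = 1380 m / 28.6 Ma = 0.0000483 m/yr = 0.0483 m/kyr

0.0483 m/kyr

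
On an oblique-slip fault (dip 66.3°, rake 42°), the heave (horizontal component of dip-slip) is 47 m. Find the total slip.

dip-slip = heave / cos(dip) = 47 / cos(66.3°) = 116.9 m
net slip = dip-slip / sin(rake) = 116.9 / sin(42°) = 175 m

175 m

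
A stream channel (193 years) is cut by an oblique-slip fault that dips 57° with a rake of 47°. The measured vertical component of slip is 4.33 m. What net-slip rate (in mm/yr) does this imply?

36.6 mm/yr

dip-slip = throw / sin(dip) = 4.33 / sin(57°) = 5.163 m
net slip = dip-slip / sin(rake) = 5.163 / sin(47°) = 7.059 m
rate = 7.059 m / 193 years = 0.0366 m/yr = 36.6 mm/yr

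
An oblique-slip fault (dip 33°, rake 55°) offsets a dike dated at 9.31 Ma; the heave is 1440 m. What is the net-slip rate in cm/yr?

0.0225 cm/yr

dip-slip = heave / cos(dip) = 1440 / cos(33°) = 1717 m
net slip = dip-slip / sin(rake) = 1717 / sin(55°) = 2096 m
rate = 2096 m / 9.31 Ma = 0.000225 m/yr = 0.0225 cm/yr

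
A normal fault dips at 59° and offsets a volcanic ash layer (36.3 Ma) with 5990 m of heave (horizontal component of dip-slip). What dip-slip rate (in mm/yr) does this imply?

dip-slip = heave / cos(dip) = 5990 m / cos(59°) = 11630 m
rate = 11630 m / 36.3 Ma = 0.000320 m/yr = 0.320 mm/yr

0.320 mm/yr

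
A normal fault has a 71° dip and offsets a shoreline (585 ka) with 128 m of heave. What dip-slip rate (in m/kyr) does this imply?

dip-slip = heave / cos(dip) = 128 m / cos(71°) = 393.2 m
rate = 393.2 m / 585 ka = 0.000672 m/yr = 0.672 m/kyr

0.672 m/kyr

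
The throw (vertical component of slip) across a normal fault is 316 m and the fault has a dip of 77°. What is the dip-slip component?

324 m

dip-slip = throw / sin(dip) = 316 / sin(77°) = 324 m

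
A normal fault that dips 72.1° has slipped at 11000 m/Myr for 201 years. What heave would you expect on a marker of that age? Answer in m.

0.680 m

dip-slip = rate × time = 11000 m/Myr × 201 years = 2.211 m
heave = dip-slip × cos(dip) = 2.211 × cos(72.1°) = 0.680 m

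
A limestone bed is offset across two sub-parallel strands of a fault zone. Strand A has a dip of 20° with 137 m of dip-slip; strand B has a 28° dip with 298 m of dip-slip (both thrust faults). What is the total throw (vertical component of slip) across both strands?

throw_A = 137 × sin(20°) = 46.86 m
throw_B = 298 × sin(28°) = 139.9 m
total = 46.86 + 139.9 = 187 m

187 m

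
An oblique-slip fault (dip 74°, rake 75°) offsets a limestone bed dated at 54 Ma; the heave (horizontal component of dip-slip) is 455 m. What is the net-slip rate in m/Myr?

dip-slip = heave / cos(dip) = 455 / cos(74°) = 1651 m
net slip = dip-slip / sin(rake) = 1651 / sin(75°) = 1709 m
rate = 1709 m / 54 Ma = 0.0000316 m/yr = 31.6 m/Myr

31.6 m/Myr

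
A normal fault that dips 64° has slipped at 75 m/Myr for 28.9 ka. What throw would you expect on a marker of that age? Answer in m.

dip-slip = rate × time = 75 m/Myr × 28.9 ka = 2.167 m
throw = dip-slip × sin(dip) = 2.167 × sin(64°) = 1.95 m

1.95 m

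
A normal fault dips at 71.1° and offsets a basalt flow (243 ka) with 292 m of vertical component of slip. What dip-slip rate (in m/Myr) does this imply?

1270 m/Myr

dip-slip = throw / sin(dip) = 292 m / sin(71.1°) = 308.6 m
rate = 308.6 m / 243 ka = 0.00127 m/yr = 1270 m/Myr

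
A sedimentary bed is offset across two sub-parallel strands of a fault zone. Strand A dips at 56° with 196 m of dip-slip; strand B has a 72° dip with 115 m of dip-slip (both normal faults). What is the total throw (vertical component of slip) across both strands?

272 m

throw_A = 196 × sin(56°) = 162.5 m
throw_B = 115 × sin(72°) = 109.4 m
total = 162.5 + 109.4 = 272 m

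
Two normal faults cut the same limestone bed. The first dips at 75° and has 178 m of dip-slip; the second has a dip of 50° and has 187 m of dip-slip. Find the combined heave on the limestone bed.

166 m

heave_A = 178 × cos(75°) = 46.07 m
heave_B = 187 × cos(50°) = 120.2 m
total = 46.07 + 120.2 = 166 m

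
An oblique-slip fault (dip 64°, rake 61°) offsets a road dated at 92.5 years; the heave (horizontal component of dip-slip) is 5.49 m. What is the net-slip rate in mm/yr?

dip-slip = heave / cos(dip) = 5.49 / cos(64°) = 12.52 m
net slip = dip-slip / sin(rake) = 12.52 / sin(61°) = 14.32 m
rate = 14.32 m / 92.5 years = 0.155 m/yr = 155 mm/yr

155 mm/yr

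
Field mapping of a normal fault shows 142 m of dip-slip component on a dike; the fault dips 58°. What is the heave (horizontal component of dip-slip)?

heave = dip-slip × cos(dip) = 142 m × cos(58°) = 75.2 m

75.2 m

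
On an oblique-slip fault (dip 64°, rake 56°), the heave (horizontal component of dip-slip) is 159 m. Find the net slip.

dip-slip = heave / cos(dip) = 159 / cos(64°) = 362.7 m
net slip = dip-slip / sin(rake) = 362.7 / sin(56°) = 438 m

438 m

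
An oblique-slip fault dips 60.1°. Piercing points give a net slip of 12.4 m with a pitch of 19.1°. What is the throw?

3.52 m

dip-slip = net slip × sin(rake) = 12.4 m × sin(19.1°) = 4.058 m
throw = dip-slip × sin(dip) = 4.058 × sin(60.1°) = 3.52 m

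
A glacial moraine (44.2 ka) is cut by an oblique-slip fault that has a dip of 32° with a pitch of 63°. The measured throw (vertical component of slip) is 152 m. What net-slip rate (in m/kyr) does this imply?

7.28 m/kyr

dip-slip = throw / sin(dip) = 152 / sin(32°) = 286.8 m
net slip = dip-slip / sin(rake) = 286.8 / sin(63°) = 321.9 m
rate = 321.9 m / 44.2 ka = 0.00728 m/yr = 7.28 m/kyr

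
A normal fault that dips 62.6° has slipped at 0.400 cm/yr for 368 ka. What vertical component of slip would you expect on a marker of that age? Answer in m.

1310 m

dip-slip = rate × time = 0.400 cm/yr × 368 ka = 1472 m
throw = dip-slip × sin(dip) = 1472 × sin(62.6°) = 1310 m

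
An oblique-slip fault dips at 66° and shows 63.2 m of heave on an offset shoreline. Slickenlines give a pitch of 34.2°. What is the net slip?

dip-slip = heave / cos(dip) = 63.2 / cos(66°) = 155.4 m
net slip = dip-slip / sin(rake) = 155.4 / sin(34.2°) = 276 m

276 m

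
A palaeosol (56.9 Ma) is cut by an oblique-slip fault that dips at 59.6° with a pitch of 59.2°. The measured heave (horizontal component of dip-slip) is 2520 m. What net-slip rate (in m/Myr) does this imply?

102 m/Myr

dip-slip = heave / cos(dip) = 2520 / cos(59.6°) = 4980 m
net slip = dip-slip / sin(rake) = 4980 / sin(59.2°) = 5798 m
rate = 5798 m / 56.9 Ma = 0.000102 m/yr = 102 m/Myr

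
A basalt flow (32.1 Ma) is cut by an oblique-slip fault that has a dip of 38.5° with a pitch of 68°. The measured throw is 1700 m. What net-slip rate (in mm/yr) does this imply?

dip-slip = throw / sin(dip) = 1700 / sin(38.5°) = 2731 m
net slip = dip-slip / sin(rake) = 2731 / sin(68°) = 2945 m
rate = 2945 m / 32.1 Ma = 0.0000918 m/yr = 0.0918 mm/yr

0.0918 mm/yr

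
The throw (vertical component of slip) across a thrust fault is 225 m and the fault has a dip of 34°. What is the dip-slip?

402 m

dip-slip = throw / sin(dip) = 225 / sin(34°) = 402 m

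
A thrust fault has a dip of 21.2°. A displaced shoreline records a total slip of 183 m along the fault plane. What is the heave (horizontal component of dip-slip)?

171 m

heave = dip-slip × cos(dip) = 183 m × cos(21.2°) = 171 m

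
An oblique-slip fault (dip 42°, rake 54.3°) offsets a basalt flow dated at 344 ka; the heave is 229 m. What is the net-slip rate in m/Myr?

1100 m/Myr

dip-slip = heave / cos(dip) = 229 / cos(42°) = 308.1 m
net slip = dip-slip / sin(rake) = 308.1 / sin(54.3°) = 379.5 m
rate = 379.5 m / 344 ka = 0.00110 m/yr = 1100 m/Myr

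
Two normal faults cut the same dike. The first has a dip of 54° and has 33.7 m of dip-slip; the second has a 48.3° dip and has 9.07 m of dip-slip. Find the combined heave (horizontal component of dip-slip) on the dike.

heave_A = 33.7 × cos(54°) = 19.81 m
heave_B = 9.07 × cos(48.3°) = 6.034 m
total = 19.81 + 6.034 = 25.8 m

25.8 m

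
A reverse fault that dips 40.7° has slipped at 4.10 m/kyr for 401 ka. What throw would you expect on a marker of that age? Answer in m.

dip-slip = rate × time = 4.10 m/kyr × 401 ka = 1644 m
throw = dip-slip × sin(dip) = 1644 × sin(40.7°) = 1070 m

1070 m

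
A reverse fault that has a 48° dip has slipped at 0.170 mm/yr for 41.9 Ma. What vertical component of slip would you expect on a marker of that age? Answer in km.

5.29 km

dip-slip = rate × time = 0.170 mm/yr × 41.9 Ma = 7123 m
throw = dip-slip × sin(dip) = 7123 × sin(48°) = 5290 m = 5.29 km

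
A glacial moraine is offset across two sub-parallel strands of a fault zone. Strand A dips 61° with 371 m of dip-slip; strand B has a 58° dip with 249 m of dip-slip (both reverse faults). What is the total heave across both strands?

312 m

heave_A = 371 × cos(61°) = 179.9 m
heave_B = 249 × cos(58°) = 131.9 m
total = 179.9 + 131.9 = 312 m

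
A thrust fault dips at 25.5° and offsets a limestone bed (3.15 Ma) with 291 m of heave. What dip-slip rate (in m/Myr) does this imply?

102 m/Myr

dip-slip = heave / cos(dip) = 291 m / cos(25.5°) = 322.4 m
rate = 322.4 m / 3.15 Ma = 0.000102 m/yr = 102 m/Myr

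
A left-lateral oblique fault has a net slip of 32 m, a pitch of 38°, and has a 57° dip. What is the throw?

dip-slip = net slip × sin(rake) = 32 m × sin(38°) = 19.70 m
throw = dip-slip × sin(dip) = 19.70 × sin(57°) = 16.5 m

16.5 m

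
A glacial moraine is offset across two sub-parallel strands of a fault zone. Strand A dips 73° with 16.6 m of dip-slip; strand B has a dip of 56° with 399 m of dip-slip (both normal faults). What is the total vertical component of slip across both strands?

throw_A = 16.6 × sin(73°) = 15.87 m
throw_B = 399 × sin(56°) = 330.8 m
total = 15.87 + 330.8 = 347 m

347 m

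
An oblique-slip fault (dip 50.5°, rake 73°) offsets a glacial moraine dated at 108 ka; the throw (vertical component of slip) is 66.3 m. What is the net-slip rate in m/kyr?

dip-slip = throw / sin(dip) = 66.3 / sin(50.5°) = 85.92 m
net slip = dip-slip / sin(rake) = 85.92 / sin(73°) = 89.85 m
rate = 89.85 m / 108 ka = 0.000832 m/yr = 0.832 m/kyr

0.832 m/kyr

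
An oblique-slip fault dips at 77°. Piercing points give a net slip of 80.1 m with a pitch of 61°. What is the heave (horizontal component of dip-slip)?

15.8 m

dip-slip = net slip × sin(rake) = 80.1 m × sin(61°) = 70.06 m
heave = dip-slip × cos(dip) = 70.06 × cos(77°) = 15.8 m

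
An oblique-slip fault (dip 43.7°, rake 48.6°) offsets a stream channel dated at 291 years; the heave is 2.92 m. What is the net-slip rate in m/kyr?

18.5 m/kyr

dip-slip = heave / cos(dip) = 2.92 / cos(43.7°) = 4.039 m
net slip = dip-slip / sin(rake) = 4.039 / sin(48.6°) = 5.384 m
rate = 5.384 m / 291 years = 0.0185 m/yr = 18.5 m/kyr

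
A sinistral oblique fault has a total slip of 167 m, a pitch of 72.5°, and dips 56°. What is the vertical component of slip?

132 m

dip-slip = net slip × sin(rake) = 167 m × sin(72.5°) = 159.3 m
throw = dip-slip × sin(dip) = 159.3 × sin(56°) = 132 m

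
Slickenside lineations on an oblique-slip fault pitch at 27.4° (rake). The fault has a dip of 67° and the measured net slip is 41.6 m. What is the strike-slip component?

36.9 m

strike-slip = net slip × cos(rake) = 41.6 m × cos(27.4°) = 36.9 m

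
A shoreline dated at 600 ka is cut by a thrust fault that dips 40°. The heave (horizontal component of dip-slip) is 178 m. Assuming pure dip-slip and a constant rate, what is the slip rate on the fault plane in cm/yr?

0.0387 cm/yr

dip-slip = heave / cos(dip) = 178 m / cos(40°) = 232.4 m
rate = 232.4 m / 600 ka = 0.000387 m/yr = 0.0387 cm/yr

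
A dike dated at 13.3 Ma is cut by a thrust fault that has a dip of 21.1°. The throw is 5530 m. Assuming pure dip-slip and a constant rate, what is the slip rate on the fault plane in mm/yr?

dip-slip = throw / sin(dip) = 5530 m / sin(21.1°) = 15360 m
rate = 15360 m / 13.3 Ma = 0.00115 m/yr = 1.15 mm/yr

1.15 mm/yr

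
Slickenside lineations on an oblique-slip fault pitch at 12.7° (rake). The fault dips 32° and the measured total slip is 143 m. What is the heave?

26.7 m

dip-slip = net slip × sin(rake) = 143 m × sin(12.7°) = 31.44 m
heave = dip-slip × cos(dip) = 31.44 × cos(32°) = 26.7 m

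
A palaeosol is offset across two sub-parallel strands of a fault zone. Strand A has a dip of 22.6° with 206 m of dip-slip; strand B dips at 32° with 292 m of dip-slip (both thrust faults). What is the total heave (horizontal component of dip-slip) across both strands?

438 m

heave_A = 206 × cos(22.6°) = 190.2 m
heave_B = 292 × cos(32°) = 247.6 m
total = 190.2 + 247.6 = 438 m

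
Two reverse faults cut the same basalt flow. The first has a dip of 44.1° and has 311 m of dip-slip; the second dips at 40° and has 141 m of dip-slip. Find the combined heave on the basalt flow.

331 m

heave_A = 311 × cos(44.1°) = 223.3 m
heave_B = 141 × cos(40°) = 108 m
total = 223.3 + 108 = 331 m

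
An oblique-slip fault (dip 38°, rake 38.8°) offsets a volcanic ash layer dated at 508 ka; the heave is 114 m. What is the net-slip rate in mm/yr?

0.454 mm/yr

dip-slip = heave / cos(dip) = 114 / cos(38°) = 144.7 m
net slip = dip-slip / sin(rake) = 144.7 / sin(38.8°) = 230.9 m
rate = 230.9 m / 508 ka = 0.000454 m/yr = 0.454 mm/yr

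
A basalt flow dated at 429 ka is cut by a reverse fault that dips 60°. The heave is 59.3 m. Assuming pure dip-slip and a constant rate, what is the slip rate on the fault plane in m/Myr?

dip-slip = heave / cos(dip) = 59.3 m / cos(60°) = 118.6 m
rate = 118.6 m / 429 ka = 0.000276 m/yr = 276 m/Myr

276 m/Myr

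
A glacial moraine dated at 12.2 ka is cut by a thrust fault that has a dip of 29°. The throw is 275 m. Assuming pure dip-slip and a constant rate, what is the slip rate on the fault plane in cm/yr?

dip-slip = throw / sin(dip) = 275 m / sin(29°) = 567.2 m
rate = 567.2 m / 12.2 ka = 0.0465 m/yr = 4.65 cm/yr

4.65 cm/yr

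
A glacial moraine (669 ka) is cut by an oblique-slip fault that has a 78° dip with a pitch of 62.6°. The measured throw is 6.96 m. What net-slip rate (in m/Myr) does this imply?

12 m/Myr

dip-slip = throw / sin(dip) = 6.96 / sin(78°) = 7.115 m
net slip = dip-slip / sin(rake) = 7.115 / sin(62.6°) = 8.015 m
rate = 8.015 m / 669 ka = 0.0000120 m/yr = 12 m/Myr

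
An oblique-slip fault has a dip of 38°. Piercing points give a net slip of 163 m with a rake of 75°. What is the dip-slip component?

dip-slip = net slip × sin(rake) = 163 m × sin(75°) = 157 m

157 m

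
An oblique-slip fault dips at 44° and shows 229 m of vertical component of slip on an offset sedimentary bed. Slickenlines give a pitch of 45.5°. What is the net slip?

462 m

dip-slip = throw / sin(dip) = 229 / sin(44°) = 329.7 m
net slip = dip-slip / sin(rake) = 329.7 / sin(45.5°) = 462 m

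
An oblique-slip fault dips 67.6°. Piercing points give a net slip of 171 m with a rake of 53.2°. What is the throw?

127 m

dip-slip = net slip × sin(rake) = 171 m × sin(53.2°) = 136.9 m
throw = dip-slip × sin(dip) = 136.9 × sin(67.6°) = 127 m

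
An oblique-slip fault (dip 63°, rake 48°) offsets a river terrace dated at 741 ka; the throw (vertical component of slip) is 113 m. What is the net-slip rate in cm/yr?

0.0230 cm/yr

dip-slip = throw / sin(dip) = 113 / sin(63°) = 126.8 m
net slip = dip-slip / sin(rake) = 126.8 / sin(48°) = 170.7 m
rate = 170.7 m / 741 ka = 0.000230 m/yr = 0.0230 cm/yr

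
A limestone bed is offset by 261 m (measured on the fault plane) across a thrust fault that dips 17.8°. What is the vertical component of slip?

79.8 m

throw = dip-slip × sin(dip) = 261 m × sin(17.8°) = 79.8 m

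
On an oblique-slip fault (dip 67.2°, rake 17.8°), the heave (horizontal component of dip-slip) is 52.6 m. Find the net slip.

dip-slip = heave / cos(dip) = 52.6 / cos(67.2°) = 135.7 m
net slip = dip-slip / sin(rake) = 135.7 / sin(17.8°) = 444 m

444 m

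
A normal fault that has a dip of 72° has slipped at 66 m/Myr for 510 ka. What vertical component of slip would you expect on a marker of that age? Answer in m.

32 m

dip-slip = rate × time = 66 m/Myr × 510 ka = 33.66 m
throw = dip-slip × sin(dip) = 33.66 × sin(72°) = 32 m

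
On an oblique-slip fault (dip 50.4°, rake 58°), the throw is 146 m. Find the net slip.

dip-slip = throw / sin(dip) = 146 / sin(50.4°) = 189.5 m
net slip = dip-slip / sin(rake) = 189.5 / sin(58°) = 223 m

223 m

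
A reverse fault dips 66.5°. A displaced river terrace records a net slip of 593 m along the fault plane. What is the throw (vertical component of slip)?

544 m

throw = dip-slip × sin(dip) = 593 m × sin(66.5°) = 544 m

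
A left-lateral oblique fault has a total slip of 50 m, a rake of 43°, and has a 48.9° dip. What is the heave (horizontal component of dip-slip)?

22.4 m

dip-slip = net slip × sin(rake) = 50 m × sin(43°) = 34.10 m
heave = dip-slip × cos(dip) = 34.10 × cos(48.9°) = 22.4 m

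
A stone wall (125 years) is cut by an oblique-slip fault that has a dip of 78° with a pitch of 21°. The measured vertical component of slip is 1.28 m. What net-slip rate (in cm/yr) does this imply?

dip-slip = throw / sin(dip) = 1.28 / sin(78°) = 1.309 m
net slip = dip-slip / sin(rake) = 1.309 / sin(21°) = 3.652 m
rate = 3.652 m / 125 years = 0.0292 m/yr = 2.92 cm/yr

2.92 cm/yr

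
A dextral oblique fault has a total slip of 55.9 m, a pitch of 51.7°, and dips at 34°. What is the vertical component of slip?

24.5 m

dip-slip = net slip × sin(rake) = 55.9 m × sin(51.7°) = 43.87 m
throw = dip-slip × sin(dip) = 43.87 × sin(34°) = 24.5 m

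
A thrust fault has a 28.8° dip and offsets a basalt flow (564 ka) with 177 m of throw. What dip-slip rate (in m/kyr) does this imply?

0.651 m/kyr

dip-slip = throw / sin(dip) = 177 m / sin(28.8°) = 367.4 m
rate = 367.4 m / 564 ka = 0.000651 m/yr = 0.651 m/kyr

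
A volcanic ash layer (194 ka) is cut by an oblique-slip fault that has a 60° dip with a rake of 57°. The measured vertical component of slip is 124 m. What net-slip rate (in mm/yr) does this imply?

dip-slip = throw / sin(dip) = 124 / sin(60°) = 143.2 m
net slip = dip-slip / sin(rake) = 143.2 / sin(57°) = 170.7 m
rate = 170.7 m / 194 ka = 0.000880 m/yr = 0.880 mm/yr

0.880 mm/yr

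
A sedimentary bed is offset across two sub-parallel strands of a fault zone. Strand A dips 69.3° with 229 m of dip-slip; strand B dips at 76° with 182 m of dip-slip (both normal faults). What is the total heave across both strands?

125 m

heave_A = 229 × cos(69.3°) = 80.95 m
heave_B = 182 × cos(76°) = 44.03 m
total = 80.95 + 44.03 = 125 m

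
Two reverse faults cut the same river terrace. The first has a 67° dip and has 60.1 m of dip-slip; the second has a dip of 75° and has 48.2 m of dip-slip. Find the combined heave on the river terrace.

36 m

heave_A = 60.1 × cos(67°) = 23.48 m
heave_B = 48.2 × cos(75°) = 12.48 m
total = 23.48 + 12.48 = 36 m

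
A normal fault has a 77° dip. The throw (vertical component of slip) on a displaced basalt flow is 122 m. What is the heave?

28.2 m

heave = throw / tan(dip) = 122 / tan(77°) = 28.2 m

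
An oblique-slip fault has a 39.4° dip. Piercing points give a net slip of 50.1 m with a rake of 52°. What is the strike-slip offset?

30.8 m

strike-slip = net slip × cos(rake) = 50.1 m × cos(52°) = 30.8 m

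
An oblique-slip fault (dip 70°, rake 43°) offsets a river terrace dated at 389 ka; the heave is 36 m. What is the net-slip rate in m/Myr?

dip-slip = heave / cos(dip) = 36 / cos(70°) = 105.3 m
net slip = dip-slip / sin(rake) = 105.3 / sin(43°) = 154.3 m
rate = 154.3 m / 389 ka = 0.000397 m/yr = 397 m/Myr

397 m/Myr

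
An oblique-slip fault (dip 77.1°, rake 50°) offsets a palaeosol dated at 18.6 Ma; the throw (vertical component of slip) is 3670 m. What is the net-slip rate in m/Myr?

dip-slip = throw / sin(dip) = 3670 / sin(77.1°) = 3765 m
net slip = dip-slip / sin(rake) = 3765 / sin(50°) = 4915 m
rate = 4915 m / 18.6 Ma = 0.000264 m/yr = 264 m/Myr

264 m/Myr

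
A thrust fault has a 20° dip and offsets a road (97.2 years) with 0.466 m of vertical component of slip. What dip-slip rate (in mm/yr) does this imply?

14 mm/yr

dip-slip = throw / sin(dip) = 0.466 m / sin(20°) = 1.362 m
rate = 1.362 m / 97.2 years = 0.0140 m/yr = 14 mm/yr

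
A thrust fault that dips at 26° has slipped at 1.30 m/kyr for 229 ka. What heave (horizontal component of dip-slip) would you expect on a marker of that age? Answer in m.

268 m

dip-slip = rate × time = 1.30 m/kyr × 229 ka = 297.7 m
heave = dip-slip × cos(dip) = 297.7 × cos(26°) = 268 m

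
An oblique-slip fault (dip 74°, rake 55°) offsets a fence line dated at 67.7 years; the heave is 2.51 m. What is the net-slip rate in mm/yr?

dip-slip = heave / cos(dip) = 2.51 / cos(74°) = 9.106 m
net slip = dip-slip / sin(rake) = 9.106 / sin(55°) = 11.12 m
rate = 11.12 m / 67.7 years = 0.164 m/yr = 164 mm/yr

164 mm/yr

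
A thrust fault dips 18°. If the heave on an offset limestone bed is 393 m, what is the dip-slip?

dip-slip = heave / cos(dip) = 393 / cos(18°) = 413 m

413 m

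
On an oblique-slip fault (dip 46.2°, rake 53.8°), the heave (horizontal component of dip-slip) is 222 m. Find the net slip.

dip-slip = heave / cos(dip) = 222 / cos(46.2°) = 320.7 m
net slip = dip-slip / sin(rake) = 320.7 / sin(53.8°) = 397 m

397 m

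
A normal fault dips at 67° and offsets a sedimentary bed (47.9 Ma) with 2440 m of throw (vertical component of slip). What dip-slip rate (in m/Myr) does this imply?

55.3 m/Myr

dip-slip = throw / sin(dip) = 2440 m / sin(67°) = 2651 m
rate = 2651 m / 47.9 Ma = 0.0000553 m/yr = 55.3 m/Myr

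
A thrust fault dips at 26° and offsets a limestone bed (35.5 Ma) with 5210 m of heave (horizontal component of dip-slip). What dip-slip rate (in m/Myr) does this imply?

163 m/Myr

dip-slip = heave / cos(dip) = 5210 m / cos(26°) = 5797 m
rate = 5797 m / 35.5 Ma = 0.000163 m/yr = 163 m/Myr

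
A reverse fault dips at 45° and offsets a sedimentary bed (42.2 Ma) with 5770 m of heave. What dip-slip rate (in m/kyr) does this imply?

dip-slip = heave / cos(dip) = 5770 m / cos(45°) = 8160 m
rate = 8160 m / 42.2 Ma = 0.000193 m/yr = 0.193 m/kyr

0.193 m/kyr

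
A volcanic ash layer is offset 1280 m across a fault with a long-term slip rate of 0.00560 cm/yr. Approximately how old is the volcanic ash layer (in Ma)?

22.9 Ma

age = offset / rate = 1280 m / (0.00560 cm/yr) = 2.29e+07 yr = 22.9 Ma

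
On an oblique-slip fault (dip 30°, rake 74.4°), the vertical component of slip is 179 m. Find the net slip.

372 m

dip-slip = throw / sin(dip) = 179 / sin(30°) = 358 m
net slip = dip-slip / sin(rake) = 358 / sin(74.4°) = 372 m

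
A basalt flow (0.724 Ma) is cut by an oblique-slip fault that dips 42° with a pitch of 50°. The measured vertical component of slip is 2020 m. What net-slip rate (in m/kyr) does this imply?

5.44 m/kyr

dip-slip = throw / sin(dip) = 2020 / sin(42°) = 3019 m
net slip = dip-slip / sin(rake) = 3019 / sin(50°) = 3941 m
rate = 3941 m / 0.724 Ma = 0.00544 m/yr = 5.44 m/kyr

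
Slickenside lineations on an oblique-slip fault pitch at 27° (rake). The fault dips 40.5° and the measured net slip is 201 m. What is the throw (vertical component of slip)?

59.3 m

dip-slip = net slip × sin(rake) = 201 m × sin(27°) = 91.25 m
throw = dip-slip × sin(dip) = 91.25 × sin(40.5°) = 59.3 m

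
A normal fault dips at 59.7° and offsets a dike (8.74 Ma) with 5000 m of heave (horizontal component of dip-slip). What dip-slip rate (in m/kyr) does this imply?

dip-slip = heave / cos(dip) = 5000 m / cos(59.7°) = 9910 m
rate = 9910 m / 8.74 Ma = 0.00113 m/yr = 1.13 m/kyr

1.13 m/kyr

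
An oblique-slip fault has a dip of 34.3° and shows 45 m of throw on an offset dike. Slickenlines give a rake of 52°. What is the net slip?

dip-slip = throw / sin(dip) = 45 / sin(34.3°) = 79.85 m
net slip = dip-slip / sin(rake) = 79.85 / sin(52°) = 101 m

101 m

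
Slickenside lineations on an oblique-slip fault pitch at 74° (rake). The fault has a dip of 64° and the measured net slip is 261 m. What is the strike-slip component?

strike-slip = net slip × cos(rake) = 261 m × cos(74°) = 71.9 m

71.9 m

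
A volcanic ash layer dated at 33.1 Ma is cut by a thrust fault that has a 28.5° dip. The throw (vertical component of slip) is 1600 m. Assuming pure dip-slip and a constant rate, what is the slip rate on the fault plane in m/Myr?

101 m/Myr

dip-slip = throw / sin(dip) = 1600 m / sin(28.5°) = 3353 m
rate = 3353 m / 33.1 Ma = 0.000101 m/yr = 101 m/Myr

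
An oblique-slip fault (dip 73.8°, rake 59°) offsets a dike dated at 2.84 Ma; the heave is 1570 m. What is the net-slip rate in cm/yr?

0.231 cm/yr

dip-slip = heave / cos(dip) = 1570 / cos(73.8°) = 5627 m
net slip = dip-slip / sin(rake) = 5627 / sin(59°) = 6565 m
rate = 6565 m / 2.84 Ma = 0.00231 m/yr = 0.231 cm/yr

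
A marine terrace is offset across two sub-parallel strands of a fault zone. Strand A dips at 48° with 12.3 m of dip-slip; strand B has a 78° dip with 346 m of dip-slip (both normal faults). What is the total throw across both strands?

348 m

throw_A = 12.3 × sin(48°) = 9.141 m
throw_B = 346 × sin(78°) = 338.4 m
total = 9.141 + 338.4 = 348 m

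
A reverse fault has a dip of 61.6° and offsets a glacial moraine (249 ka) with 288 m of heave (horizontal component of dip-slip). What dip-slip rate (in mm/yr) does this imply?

2.43 mm/yr

dip-slip = heave / cos(dip) = 288 m / cos(61.6°) = 605.5 m
rate = 605.5 m / 249 ka = 0.00243 m/yr = 2.43 mm/yr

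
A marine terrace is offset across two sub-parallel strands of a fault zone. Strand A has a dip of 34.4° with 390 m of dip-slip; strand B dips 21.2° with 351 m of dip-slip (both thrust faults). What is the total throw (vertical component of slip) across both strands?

throw_A = 390 × sin(34.4°) = 220.3 m
throw_B = 351 × sin(21.2°) = 126.9 m
total = 220.3 + 126.9 = 347 m

347 m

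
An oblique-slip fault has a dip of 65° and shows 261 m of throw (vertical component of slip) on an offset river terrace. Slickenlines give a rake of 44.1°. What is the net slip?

414 m

dip-slip = throw / sin(dip) = 261 / sin(65°) = 288 m
net slip = dip-slip / sin(rake) = 288 / sin(44.1°) = 414 m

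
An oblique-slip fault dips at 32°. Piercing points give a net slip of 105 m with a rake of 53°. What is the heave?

dip-slip = net slip × sin(rake) = 105 m × sin(53°) = 83.86 m
heave = dip-slip × cos(dip) = 83.86 × cos(32°) = 71.1 m

71.1 m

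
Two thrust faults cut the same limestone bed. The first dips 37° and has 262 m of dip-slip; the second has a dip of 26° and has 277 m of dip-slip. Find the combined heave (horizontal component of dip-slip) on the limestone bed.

458 m

heave_A = 262 × cos(37°) = 209.2 m
heave_B = 277 × cos(26°) = 249 m
total = 209.2 + 249 = 458 m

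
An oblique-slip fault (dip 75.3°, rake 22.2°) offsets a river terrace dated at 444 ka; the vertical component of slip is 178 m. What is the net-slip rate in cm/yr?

dip-slip = throw / sin(dip) = 178 / sin(75.3°) = 184 m
net slip = dip-slip / sin(rake) = 184 / sin(22.2°) = 487 m
rate = 487 m / 444 ka = 0.00110 m/yr = 0.110 cm/yr

0.110 cm/yr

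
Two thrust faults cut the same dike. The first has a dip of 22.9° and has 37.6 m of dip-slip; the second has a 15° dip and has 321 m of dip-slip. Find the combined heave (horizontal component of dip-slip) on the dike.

345 m

heave_A = 37.6 × cos(22.9°) = 34.64 m
heave_B = 321 × cos(15°) = 310.1 m
total = 34.64 + 310.1 = 345 m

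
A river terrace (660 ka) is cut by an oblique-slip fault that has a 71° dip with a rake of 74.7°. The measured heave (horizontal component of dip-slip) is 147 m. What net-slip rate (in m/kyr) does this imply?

0.709 m/kyr

dip-slip = heave / cos(dip) = 147 / cos(71°) = 451.5 m
net slip = dip-slip / sin(rake) = 451.5 / sin(74.7°) = 468.1 m
rate = 468.1 m / 660 ka = 0.000709 m/yr = 0.709 m/kyr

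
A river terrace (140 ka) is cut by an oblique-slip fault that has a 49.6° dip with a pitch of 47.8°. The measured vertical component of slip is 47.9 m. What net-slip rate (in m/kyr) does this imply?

dip-slip = throw / sin(dip) = 47.9 / sin(49.6°) = 62.90 m
net slip = dip-slip / sin(rake) = 62.90 / sin(47.8°) = 84.91 m
rate = 84.91 m / 140 ka = 0.000606 m/yr = 0.606 m/kyr

0.606 m/kyr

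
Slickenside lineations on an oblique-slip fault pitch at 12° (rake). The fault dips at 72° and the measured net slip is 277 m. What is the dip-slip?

dip-slip = net slip × sin(rake) = 277 m × sin(12°) = 57.6 m

57.6 m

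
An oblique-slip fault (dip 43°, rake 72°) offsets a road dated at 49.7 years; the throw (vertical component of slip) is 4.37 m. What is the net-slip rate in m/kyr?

dip-slip = throw / sin(dip) = 4.37 / sin(43°) = 6.408 m
net slip = dip-slip / sin(rake) = 6.408 / sin(72°) = 6.737 m
rate = 6.737 m / 49.7 years = 0.136 m/yr = 136 m/kyr

136 m/kyr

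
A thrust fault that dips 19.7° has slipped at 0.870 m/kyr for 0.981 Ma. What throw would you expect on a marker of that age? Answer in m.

dip-slip = rate × time = 0.870 m/kyr × 0.981 Ma = 853.5 m
throw = dip-slip × sin(dip) = 853.5 × sin(19.7°) = 288 m

288 m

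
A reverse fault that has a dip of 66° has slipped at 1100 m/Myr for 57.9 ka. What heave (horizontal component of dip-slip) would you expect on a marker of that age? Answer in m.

25.9 m

dip-slip = rate × time = 1100 m/Myr × 57.9 ka = 63.69 m
heave = dip-slip × cos(dip) = 63.69 × cos(66°) = 25.9 m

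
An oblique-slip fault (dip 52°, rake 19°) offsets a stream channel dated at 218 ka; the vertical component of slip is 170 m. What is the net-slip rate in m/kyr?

3.04 m/kyr

dip-slip = throw / sin(dip) = 170 / sin(52°) = 215.7 m
net slip = dip-slip / sin(rake) = 215.7 / sin(19°) = 662.6 m
rate = 662.6 m / 218 ka = 0.00304 m/yr = 3.04 m/kyr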